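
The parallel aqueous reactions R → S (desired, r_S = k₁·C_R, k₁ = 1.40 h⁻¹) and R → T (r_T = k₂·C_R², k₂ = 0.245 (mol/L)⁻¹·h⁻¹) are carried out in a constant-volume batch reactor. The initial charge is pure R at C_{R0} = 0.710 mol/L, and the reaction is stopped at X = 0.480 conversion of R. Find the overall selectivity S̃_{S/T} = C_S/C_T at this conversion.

C_R = C_{R0}(1−X) = 0.3692 mol/L.
Along a PFR/batch, dC_S/dC_R = −r_S/(r_S+r_T) = −k₁/(k₁+k₂·C_R).
Integrating from C_{R0} to C_R: C_S = (1.40/0.245)·ln[(1.40+0.245·0.710)/(1.40+0.245·0.369)] = 5.714·ln(1.574/1.490) = 0.3115 mol/L.
C_T = (C_{R0}−C_R)−C_S = 0.02933 mol/L; S̃_{S/T} = 0.3115/0.02933 = 10.6.

10.6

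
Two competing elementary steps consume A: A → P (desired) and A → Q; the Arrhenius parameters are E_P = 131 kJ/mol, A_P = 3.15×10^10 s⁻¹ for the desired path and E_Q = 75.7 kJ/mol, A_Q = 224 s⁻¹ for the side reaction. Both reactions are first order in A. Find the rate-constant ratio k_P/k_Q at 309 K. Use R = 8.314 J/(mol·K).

0.0630

With equal orders, S_{P/Q} = k_P/k_Q = (A_P/A_Q)·exp[(E_Q−E_P)/(RT)].
(E_Q−E_P)/(RT) = (75.7−131)×10³/(8.314×309) = -55300/2569 = -21.53.
k_P/k_Q = (3.15×10^10/224)·exp(-21.53) = 1.406×10^8 × 4.483×10^-10 = 0.0630.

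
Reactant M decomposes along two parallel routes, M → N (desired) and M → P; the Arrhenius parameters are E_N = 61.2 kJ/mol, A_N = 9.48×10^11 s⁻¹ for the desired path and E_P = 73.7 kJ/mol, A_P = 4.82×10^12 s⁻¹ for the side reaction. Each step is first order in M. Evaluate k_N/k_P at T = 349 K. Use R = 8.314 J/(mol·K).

14.6

With equal orders, S_{N/P} = k_N/k_P = (A_N/A_P)·exp[(E_P−E_N)/(RT)].
(E_P−E_N)/(RT) = (73.7−61.2)×10³/(8.314×349) = 12500/2902 = 4.308.
k_N/k_P = (9.48×10^11/4.82×10^12)·exp(4.308) = 0.1967 × 74.29 = 14.6.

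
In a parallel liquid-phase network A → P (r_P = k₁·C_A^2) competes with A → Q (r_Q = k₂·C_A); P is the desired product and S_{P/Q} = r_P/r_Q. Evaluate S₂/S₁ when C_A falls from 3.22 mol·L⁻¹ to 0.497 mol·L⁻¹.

0.154

S_{P/Q} = (k₁/k₂)·C_A, so S₂/S₁ = (C_{A,2}/C_{A,1}).
= 0.497/3.22 = 0.154.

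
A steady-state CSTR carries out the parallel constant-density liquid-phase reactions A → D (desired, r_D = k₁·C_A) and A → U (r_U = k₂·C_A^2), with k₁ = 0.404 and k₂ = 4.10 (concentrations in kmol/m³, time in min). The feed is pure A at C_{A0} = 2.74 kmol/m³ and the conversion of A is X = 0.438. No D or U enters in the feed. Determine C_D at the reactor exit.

Exit C_A = C_{A0}(1−X) = 2.74×0.562 = 1.540 kmol/m³.
Rates in a CSTR are evaluated at the outlet concentration: r_D = 0.404×1.540 = 0.6221, r_U = 4.10×1.540^2 = 9.722.
Fraction of consumed A going to D: r_D/(r_D+r_U) = 0.06014.
C_D = 0.06014·C_{A0}·X = 0.06014×2.74×0.438 = 0.0722 kmol/m³.

0.0722 kmol/m³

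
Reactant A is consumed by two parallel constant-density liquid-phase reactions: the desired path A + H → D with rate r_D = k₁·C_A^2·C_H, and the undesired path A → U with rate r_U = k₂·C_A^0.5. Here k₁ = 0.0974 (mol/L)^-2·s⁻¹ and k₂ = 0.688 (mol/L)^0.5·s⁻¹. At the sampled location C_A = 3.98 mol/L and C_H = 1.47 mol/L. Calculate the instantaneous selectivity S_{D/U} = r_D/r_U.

S_{D/U} = r_D/r_U = (k₁·C_A^2·C_H)/(k₂·C_A^0.5) = (k₁/k₂)·C_A^1.5·C_H.
= (0.0974×3.980^2×1.470) / (0.688×3.980^0.5) = 2.268/1.373 = 1.65.
Since the desired path is higher order in A, keeping C_A high (PFR or concentrated feed) favours D.

1.65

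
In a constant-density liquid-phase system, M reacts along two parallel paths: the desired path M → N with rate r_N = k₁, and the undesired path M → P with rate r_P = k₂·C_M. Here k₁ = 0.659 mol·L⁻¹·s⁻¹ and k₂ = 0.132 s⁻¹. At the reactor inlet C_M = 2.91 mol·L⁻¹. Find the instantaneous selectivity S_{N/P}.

1.72

S_{N/P} = r_N/r_P = (k₁)/(k₂·C_M) = (k₁/k₂)·C_M⁻¹.
= (0.659) / (0.132×2.910) = 0.6590/0.3841 = 1.72.
The undesired path is higher order in M, so low C_M (CSTR or dilute feed) favours N.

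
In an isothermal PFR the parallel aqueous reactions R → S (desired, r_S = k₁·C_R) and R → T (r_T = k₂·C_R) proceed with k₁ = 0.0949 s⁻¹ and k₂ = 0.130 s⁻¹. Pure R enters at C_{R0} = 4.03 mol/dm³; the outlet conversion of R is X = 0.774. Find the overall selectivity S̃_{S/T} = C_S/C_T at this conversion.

C_R = C_{R0}(1−X) = 0.9108 mol/dm³.
Both paths are first order in R, so the instantaneous fraction to S is constant: dC_S/d(−C_R) = k₁/(k₁+k₂) = 0.4220.
C_S = 0.4220·(C_{R0}−C_R) = 0.4220×3.119 = 1.32 mol/dm³.
C_T = (C_{R0}−C_R)−C_S = 1.803 mol/dm³; S̃_{S/T} = 1.316/1.803 = 0.730.

0.730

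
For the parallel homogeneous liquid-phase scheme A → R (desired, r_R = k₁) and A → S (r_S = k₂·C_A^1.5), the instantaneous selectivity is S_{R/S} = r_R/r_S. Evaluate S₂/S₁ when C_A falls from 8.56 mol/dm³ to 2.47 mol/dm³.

S_{R/S} = (k₁/k₂)·C_A^-1.5, so S₂/S₁ = (C_{A,2}/C_{A,1})^-1.5.
= (2.47/8.56)^(-1.5) = (0.2886)^(-1.5) = 6.45.

6.45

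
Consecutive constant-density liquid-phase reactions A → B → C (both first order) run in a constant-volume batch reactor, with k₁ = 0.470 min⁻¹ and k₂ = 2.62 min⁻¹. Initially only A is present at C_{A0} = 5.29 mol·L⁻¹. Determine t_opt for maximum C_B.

Setting dC_B/dt = 0 gives t_opt = ln(k₂/k₁)/(k₂−k₁).
= ln(2.62/0.470)/(2.62−0.470) = ln(5.574)/2.150 = 1.718/2.150 = 0.799 min.

0.799 min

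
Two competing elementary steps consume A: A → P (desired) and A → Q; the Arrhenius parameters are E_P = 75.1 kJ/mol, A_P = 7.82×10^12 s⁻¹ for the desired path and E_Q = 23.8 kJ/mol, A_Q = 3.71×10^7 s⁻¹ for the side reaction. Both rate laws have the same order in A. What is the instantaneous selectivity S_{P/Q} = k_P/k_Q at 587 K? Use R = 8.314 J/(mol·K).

k_P/k_Q = (A_P/A_Q)·exp[−(E_P−E_Q)/(RT)] = (A_P/A_Q)·exp[(E_Q−E_P)/(RT)].
(E_Q−E_P)/(RT) = (23.8−75.1)×10³/(8.314×587) = -51300/4880 = -10.51.
k_P/k_Q = (7.82×10^12/3.71×10^7)·exp(-10.51) = 2.108×10^5 × 2.722×10^-5 = 5.74.
Since E_P > E_Q, raising the temperature improves selectivity toward P.

5.74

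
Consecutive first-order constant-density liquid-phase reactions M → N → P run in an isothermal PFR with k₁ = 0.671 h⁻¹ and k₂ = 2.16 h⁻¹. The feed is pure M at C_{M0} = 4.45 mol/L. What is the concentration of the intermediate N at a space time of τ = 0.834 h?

0.815 mol/L

For first-order series with pure M initially, C_N(τ) = k₁C_{M0}/(k₂−k₁)·(e^(−k₁τ) − e^(−k₂τ)).
e^(−k₁τ) = e^(−0.671×0.834) = e^(−0.5596) = 0.5714; e^(−k₂τ) = e^(−1.801) = 0.1651.
C_N = 0.671×4.45/(2.16−0.671) × (0.5714−0.1651) = 2.005×0.4064 = 0.8149 mol/L.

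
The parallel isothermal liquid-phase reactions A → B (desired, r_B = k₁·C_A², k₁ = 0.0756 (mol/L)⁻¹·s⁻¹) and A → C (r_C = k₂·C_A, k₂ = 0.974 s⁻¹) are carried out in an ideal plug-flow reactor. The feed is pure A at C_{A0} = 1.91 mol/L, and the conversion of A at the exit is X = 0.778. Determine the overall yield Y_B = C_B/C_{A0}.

0.0640

C_A = C_{A0}(1−X) = 0.4240 mol/L.
Along a PFR/batch, dC_C/dC_A = −r_C/(r_B+r_C) = −k₂/(k₂+k₁·C_A).
Integrating from C_{A0} to C_A: C_C = (0.974/0.0756)·ln[(0.974+0.0756·1.91)/(0.974+0.0756·0.424)] = 12.88·ln(1.118/1.006) = 1.364 mol/L.
Then C_B = (C_{A0}−C_A) − C_C = 1.486 − 1.364 = 0.1221 mol/L.
Y_B = C_B/C_{A0} = 0.1221/1.91 = 0.0640.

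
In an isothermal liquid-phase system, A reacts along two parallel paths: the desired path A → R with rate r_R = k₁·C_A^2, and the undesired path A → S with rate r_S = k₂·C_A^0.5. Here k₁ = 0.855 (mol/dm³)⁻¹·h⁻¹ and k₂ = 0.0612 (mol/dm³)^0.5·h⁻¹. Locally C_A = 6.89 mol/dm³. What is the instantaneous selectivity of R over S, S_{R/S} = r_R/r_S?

253

S_{R/S} = r_R/r_S = (k₁·C_A^2)/(k₂·C_A^0.5) = (k₁/k₂)·C_A^1.5.
= (0.855×6.890^2) / (0.0612×6.890^0.5) = 40.59/0.1606 = 253.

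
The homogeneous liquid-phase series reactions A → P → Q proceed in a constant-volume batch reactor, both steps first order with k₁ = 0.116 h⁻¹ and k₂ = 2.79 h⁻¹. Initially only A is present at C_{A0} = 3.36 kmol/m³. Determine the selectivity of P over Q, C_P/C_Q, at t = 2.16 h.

0.179

For first-order series with pure A initially, C_P(t) = k₁C_{A0}/(k₂−k₁)·(e^(−k₁t) − e^(−k₂t)).
e^(−k₁t) = e^(−0.116×2.16) = e^(−0.2506) = 0.7784; e^(−k₂t) = e^(−6.026) = 0.002414.
C_P = 0.116×3.36/(2.79−0.116) × (0.7784−0.002414) = 0.1458×0.7760 = 0.1131 kmol/m³.
C_A = C_{A0}e^(−k₁t) = 2.615 kmol/m³, so C_Q = C_{A0}−C_A−C_P = 0.6316 kmol/m³; C_P/C_Q = 0.179.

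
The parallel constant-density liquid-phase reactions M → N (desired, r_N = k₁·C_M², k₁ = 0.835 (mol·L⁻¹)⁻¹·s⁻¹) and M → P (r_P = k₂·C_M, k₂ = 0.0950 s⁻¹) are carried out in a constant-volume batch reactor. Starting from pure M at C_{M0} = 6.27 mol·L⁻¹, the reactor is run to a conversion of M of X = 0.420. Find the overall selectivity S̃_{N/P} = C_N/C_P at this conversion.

C_M = C_{M0}(1−X) = 3.637 mol·L⁻¹.
Along a PFR/batch, dC_P/dC_M = −r_P/(r_N+r_P) = −k₂/(k₂+k₁·C_M).
Integrating from C_{M0} to C_M: C_P = (0.0950/0.835)·ln[(0.0950+0.835·6.27)/(0.0950+0.835·3.64)] = 0.1138·ln(5.330/3.132) = 0.06052 mol·L⁻¹.
Then C_N = (C_{M0}−C_M) − C_P = 2.633 − 0.06052 = 2.573 mol·L⁻¹.
S̃_{N/P} = C_N/C_P = 2.573/0.06052 = 42.5.

42.5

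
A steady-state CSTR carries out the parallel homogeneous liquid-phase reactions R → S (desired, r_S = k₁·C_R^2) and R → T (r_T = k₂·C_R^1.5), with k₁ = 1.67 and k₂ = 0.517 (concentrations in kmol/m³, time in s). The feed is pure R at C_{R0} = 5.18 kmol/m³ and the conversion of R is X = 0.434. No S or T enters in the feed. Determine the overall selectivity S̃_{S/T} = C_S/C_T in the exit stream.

5.53

Exit C_R = C_{R0}(1−X) = 5.18×0.566 = 2.932 kmol/m³.
In a CSTR the entire volume is at exit conditions, so r_S = 1.67×2.932^2 = 14.36 and r_T = 0.517×2.932^1.5 = 2.595.
Overall selectivity = C_S/C_T = r_Sτ/(r_Tτ) = r_S/r_T = 5.53.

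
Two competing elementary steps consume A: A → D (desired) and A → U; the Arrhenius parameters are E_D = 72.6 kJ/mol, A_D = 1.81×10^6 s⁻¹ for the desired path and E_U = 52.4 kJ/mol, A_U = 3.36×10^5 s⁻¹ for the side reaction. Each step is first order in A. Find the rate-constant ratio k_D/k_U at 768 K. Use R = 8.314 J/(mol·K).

0.228

k_D/k_U = (A_D/A_U)·exp[−(E_D−E_U)/(RT)] = (A_D/A_U)·exp[(E_U−E_D)/(RT)].
(E_U−E_D)/(RT) = (52.4−72.6)×10³/(8.314×768) = -20200/6385 = -3.164.
k_D/k_U = (1.81×10^6/3.36×10^5)·exp(-3.164) = 5.387 × 0.04227 = 0.228.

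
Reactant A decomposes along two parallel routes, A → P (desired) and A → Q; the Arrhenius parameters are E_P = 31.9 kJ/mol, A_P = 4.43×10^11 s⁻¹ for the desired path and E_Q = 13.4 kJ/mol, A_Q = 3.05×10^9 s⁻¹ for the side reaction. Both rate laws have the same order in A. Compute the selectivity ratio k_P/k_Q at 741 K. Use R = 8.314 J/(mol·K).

7.21

With equal orders, S_{P/Q} = k_P/k_Q = (A_P/A_Q)·exp[(E_Q−E_P)/(RT)].
(E_Q−E_P)/(RT) = (13.4−31.9)×10³/(8.314×741) = -18500/6161 = -3.003.
k_P/k_Q = (4.43×10^11/3.05×10^9)·exp(-3.003) = 145.2 × 0.04964 = 7.21.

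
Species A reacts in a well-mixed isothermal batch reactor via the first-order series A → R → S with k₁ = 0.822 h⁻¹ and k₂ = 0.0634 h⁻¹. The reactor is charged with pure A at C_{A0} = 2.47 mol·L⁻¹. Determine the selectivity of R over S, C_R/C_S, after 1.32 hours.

For first-order series with pure A initially, C_R(t) = k₁C_{A0}/(k₂−k₁)·(e^(−k₁t) − e^(−k₂t)).
e^(−k₁t) = e^(−0.822×1.32) = e^(−1.085) = 0.3379; e^(−k₂t) = e^(−0.08369) = 0.9197.
C_R = 0.822×2.47/(0.0634−0.822) × (0.3379−0.9197) = (-2.676)×(-0.5818) = 1.557 mol·L⁻¹.
C_A = C_{A0}e^(−k₁t) = 0.8346 mol·L⁻¹, so C_S = C_{A0}−C_A−C_R = 0.07819 mol·L⁻¹; C_R/C_S = 19.9.

19.9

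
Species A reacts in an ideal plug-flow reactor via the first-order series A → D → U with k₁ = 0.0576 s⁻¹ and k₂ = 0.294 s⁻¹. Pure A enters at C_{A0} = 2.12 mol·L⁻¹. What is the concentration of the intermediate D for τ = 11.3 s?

For first-order series with pure A initially, C_D(τ) = k₁C_{A0}/(k₂−k₁)·(e^(−k₁τ) − e^(−k₂τ)).
e^(−k₁τ) = e^(−0.0576×11.3) = e^(−0.6509) = 0.5216; e^(−k₂τ) = e^(−3.322) = 0.03607.
C_D = 0.0576×2.12/(0.294−0.0576) × (0.5216−0.03607) = 0.5165×0.4855 = 0.2508 mol·L⁻¹.

0.251 mol·L⁻¹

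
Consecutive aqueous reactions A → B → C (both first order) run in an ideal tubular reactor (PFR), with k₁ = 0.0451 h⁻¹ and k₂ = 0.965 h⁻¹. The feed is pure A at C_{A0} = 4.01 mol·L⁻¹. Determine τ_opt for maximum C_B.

3.33 h

For first-order series the maximum of C_B occurs at τ_opt = ln(k₂/k₁)/(k₂−k₁).
= ln(0.965/0.0451)/(0.965−0.0451) = ln(21.40)/0.9199 = 3.063/0.9199 = 3.33 h.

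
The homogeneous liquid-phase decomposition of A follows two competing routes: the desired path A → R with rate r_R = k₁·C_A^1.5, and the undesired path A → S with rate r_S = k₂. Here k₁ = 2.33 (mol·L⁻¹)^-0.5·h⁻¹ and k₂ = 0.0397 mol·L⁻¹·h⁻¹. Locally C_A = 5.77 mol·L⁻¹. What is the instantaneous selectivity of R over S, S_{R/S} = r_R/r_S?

813

S_{R/S} = r_R/r_S = (k₁·C_A^1.5)/(k₂) = (k₁/k₂)·C_A^1.5.
= (2.33×5.770^1.5) / (0.0397) = 32.29/0.03970 = 813.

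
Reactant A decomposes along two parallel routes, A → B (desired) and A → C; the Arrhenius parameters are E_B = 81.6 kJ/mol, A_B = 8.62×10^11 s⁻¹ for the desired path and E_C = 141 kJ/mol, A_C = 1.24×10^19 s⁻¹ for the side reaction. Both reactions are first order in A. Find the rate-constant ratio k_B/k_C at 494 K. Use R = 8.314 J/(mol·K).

0.133

Since both paths have the same order in A, the concentration cancels and S_{B/C} = k_B/k_C = (A_B/A_C)·exp[(E_C−E_B)/(RT)].
(E_C−E_B)/(RT) = (141−81.6)×10³/(8.314×494) = 59400/4107 = 14.46.
k_B/k_C = (8.62×10^11/1.24×10^19)·exp(14.46) = 6.952×10^-8 × 1.910×10^6 = 0.133.
Since E_B < E_C, lowering the temperature improves selectivity toward B.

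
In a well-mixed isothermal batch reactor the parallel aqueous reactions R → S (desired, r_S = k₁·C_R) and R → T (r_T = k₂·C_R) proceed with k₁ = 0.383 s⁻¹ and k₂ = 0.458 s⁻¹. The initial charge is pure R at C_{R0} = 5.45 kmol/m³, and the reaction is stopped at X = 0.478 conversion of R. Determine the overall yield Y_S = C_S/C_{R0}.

C_R = C_{R0}(1−X) = 2.845 kmol/m³.
Both paths are first order in R, so the instantaneous fraction to S is constant: dC_S/d(−C_R) = k₁/(k₁+k₂) = 0.4554.
C_S = 0.4554·(C_{R0}−C_R) = 0.4554×2.605 = 1.19 kmol/m³.
Y_S = C_S/C_{R0} = 1.186/5.45 = 0.218.

0.218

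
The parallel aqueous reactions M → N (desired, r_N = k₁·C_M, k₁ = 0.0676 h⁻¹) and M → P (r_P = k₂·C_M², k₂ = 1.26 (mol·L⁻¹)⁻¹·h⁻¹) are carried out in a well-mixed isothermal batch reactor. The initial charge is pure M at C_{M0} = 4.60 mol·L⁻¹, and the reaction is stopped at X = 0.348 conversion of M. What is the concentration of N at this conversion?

C_M = C_{M0}(1−X) = 2.999 mol·L⁻¹.
Along a PFR/batch, dC_N/dC_M = −r_N/(r_N+r_P) = −k₁/(k₁+k₂·C_M).
Integrating from C_{M0} to C_M: C_N = (0.0676/1.26)·ln[(0.0676+1.26·4.60)/(0.0676+1.26·3.00)] = 0.05365·ln(5.864/3.847) = 0.02262 mol·L⁻¹.

0.0226 mol·L⁻¹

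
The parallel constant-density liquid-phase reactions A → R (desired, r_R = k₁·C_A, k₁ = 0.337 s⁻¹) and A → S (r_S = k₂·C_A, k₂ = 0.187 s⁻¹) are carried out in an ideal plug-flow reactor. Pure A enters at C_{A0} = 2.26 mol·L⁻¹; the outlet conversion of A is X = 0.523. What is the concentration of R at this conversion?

C_A = C_{A0}(1−X) = 1.078 mol·L⁻¹.
Both paths are first order in A, so the instantaneous fraction to R is constant: dC_R/d(−C_A) = k₁/(k₁+k₂) = 0.6431.
C_R = 0.6431·(C_{A0}−C_A) = 0.6431×1.182 = 0.760 mol·L⁻¹.

0.760 mol·L⁻¹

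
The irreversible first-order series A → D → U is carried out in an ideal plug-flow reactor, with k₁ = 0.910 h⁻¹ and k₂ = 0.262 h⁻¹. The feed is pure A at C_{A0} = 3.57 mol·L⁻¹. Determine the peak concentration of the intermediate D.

For a first-order series the maximum intermediate yield is C_{D,max}/C_{A0} = (k₁/k₂)^[k₂/(k₂−k₁)].
= (0.910/0.262)^(0.262/(0.262−0.910)) = (3.473)^(-0.4043) = 0.6045.
C_{D,max} = 0.6045×3.57 = 2.16 mol·L⁻¹.

2.16 mol·L⁻¹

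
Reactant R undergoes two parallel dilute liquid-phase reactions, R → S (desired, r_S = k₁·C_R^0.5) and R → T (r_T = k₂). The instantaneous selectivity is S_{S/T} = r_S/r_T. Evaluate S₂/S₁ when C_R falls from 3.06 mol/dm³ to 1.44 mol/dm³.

0.686

S_{S/T} = (k₁/k₂)·C_R^0.5, so S₂/S₁ = (C_{R,2}/C_{R,1})^0.5.
= (1.44/3.06)^0.5 = (0.4706)^0.5 = 0.686.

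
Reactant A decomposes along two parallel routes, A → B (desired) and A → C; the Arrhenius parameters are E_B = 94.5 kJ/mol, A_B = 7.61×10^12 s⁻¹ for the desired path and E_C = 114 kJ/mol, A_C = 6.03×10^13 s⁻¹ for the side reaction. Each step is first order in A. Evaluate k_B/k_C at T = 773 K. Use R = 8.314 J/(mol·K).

Since both paths have the same order in A, the concentration cancels and S_{B/C} = k_B/k_C = (A_B/A_C)·exp[(E_C−E_B)/(RT)].
(E_C−E_B)/(RT) = (114−94.5)×10³/(8.314×773) = 19500/6427 = 3.034.
k_B/k_C = (7.61×10^12/6.03×10^13)·exp(3.034) = 0.1262 × 20.78 = 2.62.

2.62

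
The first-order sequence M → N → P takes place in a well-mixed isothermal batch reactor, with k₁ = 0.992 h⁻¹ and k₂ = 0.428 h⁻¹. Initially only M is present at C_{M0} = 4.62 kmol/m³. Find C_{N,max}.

2.44 kmol/m³

For a first-order series the maximum intermediate yield is C_{N,max}/C_{M0} = (k₁/k₂)^[k₂/(k₂−k₁)].
= (0.992/0.428)^(0.428/(0.428−0.992)) = (2.318)^(-0.7589) = 0.5284.
C_{N,max} = 0.5284×4.62 = 2.44 kmol/m³.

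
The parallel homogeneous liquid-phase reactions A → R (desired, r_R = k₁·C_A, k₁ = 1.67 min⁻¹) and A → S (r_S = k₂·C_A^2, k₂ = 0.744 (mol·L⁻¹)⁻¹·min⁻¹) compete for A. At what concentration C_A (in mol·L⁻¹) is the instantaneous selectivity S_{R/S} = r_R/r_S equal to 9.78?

S_{R/S} = (k₁/k₂)·C_A⁻¹ ⇒ C_A = (S·k₂/k₁)^(-1).
= (9.78×0.744/1.67)^(-1) = (4.357)^(-1) = 0.230 mol·L⁻¹.

0.230 mol·L⁻¹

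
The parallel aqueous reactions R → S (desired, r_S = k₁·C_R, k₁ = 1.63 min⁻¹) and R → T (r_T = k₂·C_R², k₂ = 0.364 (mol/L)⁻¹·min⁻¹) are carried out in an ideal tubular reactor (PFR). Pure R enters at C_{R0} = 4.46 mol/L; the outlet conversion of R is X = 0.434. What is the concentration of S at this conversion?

C_R = C_{R0}(1−X) = 2.524 mol/L.
Along a PFR/batch, dC_S/dC_R = −r_S/(r_S+r_T) = −k₁/(k₁+k₂·C_R).
Integrating from C_{R0} to C_R: C_S = (1.63/0.364)·ln[(1.63+0.364·4.46)/(1.63+0.364·2.52)] = 4.478·ln(3.253/2.549) = 1.093 mol/L.

1.09 mol/L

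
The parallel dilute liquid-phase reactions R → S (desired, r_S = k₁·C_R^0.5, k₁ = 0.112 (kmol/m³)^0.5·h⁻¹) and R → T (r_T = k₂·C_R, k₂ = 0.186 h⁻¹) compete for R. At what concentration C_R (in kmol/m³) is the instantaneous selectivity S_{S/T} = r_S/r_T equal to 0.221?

S_{S/T} = (k₁/k₂)·C_R^-0.5 ⇒ C_R = (S·k₂/k₁)^(-2).
= (0.221×0.186/0.112)^(-2) = (0.3670)^(-2) = 7.42 kmol/m³.

7.42 kmol/m³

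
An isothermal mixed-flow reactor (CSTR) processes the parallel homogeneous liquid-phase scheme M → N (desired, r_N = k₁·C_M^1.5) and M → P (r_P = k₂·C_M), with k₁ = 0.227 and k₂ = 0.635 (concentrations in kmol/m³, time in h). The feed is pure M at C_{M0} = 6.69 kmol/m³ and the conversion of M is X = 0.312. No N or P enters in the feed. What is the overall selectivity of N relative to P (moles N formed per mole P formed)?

0.767

Exit C_M = C_{M0}(1−X) = 6.69×0.688 = 4.603 kmol/m³.
Rates in a CSTR are evaluated at the outlet concentration: r_N = 0.227×4.603^1.5 = 2.242, r_P = 0.635×4.603 = 2.923.
Overall selectivity = C_N/C_P = r_Nτ/(r_Pτ) = r_N/r_P = 0.767.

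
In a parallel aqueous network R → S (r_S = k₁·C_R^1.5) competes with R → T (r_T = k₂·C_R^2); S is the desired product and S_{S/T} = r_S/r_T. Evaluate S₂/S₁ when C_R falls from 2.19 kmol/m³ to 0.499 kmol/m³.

2.09

S_{S/T} = (k₁/k₂)·C_R^-0.5, so S₂/S₁ = (C_{R,2}/C_{R,1})^-0.5.
= (0.499/2.19)^(-0.5) = (0.2279)^(-0.5) = 2.09.
Selectivity toward S rises as C_R falls — low-concentration operation is favoured.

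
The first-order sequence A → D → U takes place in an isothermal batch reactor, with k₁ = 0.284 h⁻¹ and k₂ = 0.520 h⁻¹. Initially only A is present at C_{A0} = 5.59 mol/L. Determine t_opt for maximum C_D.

The intermediate peaks when r₁ = r₂, i.e. k₁e^(−k₁t) = k₂e^(−k₂t), giving t_opt = ln(k₂/k₁)/(k₂−k₁).
= ln(0.520/0.284)/(0.520−0.284) = ln(1.831)/0.2360 = 0.6049/0.2360 = 2.56 h.

2.56 h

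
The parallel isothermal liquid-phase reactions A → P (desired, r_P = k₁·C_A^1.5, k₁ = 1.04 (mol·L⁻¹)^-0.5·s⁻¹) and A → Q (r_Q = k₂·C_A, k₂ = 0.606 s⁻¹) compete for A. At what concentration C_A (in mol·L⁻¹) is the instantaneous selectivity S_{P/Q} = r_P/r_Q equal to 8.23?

S_{P/Q} = (k₁/k₂)·C_A^0.5 ⇒ C_A = (S·k₂/k₁)^(2).
= (8.23×0.606/1.04)^(2) = (4.796)^(2) = 23.0 mol·L⁻¹.

23.0 mol·L⁻¹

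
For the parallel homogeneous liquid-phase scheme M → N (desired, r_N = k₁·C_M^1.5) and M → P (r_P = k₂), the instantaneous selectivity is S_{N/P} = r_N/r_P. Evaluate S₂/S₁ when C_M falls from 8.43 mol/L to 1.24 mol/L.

S_{N/P} = (k₁/k₂)·C_M^1.5, so S₂/S₁ = (C_{M,2}/C_{M,1})^1.5.
= (1.24/8.43)^1.5 = (0.1471)^1.5 = 0.0564.

0.0564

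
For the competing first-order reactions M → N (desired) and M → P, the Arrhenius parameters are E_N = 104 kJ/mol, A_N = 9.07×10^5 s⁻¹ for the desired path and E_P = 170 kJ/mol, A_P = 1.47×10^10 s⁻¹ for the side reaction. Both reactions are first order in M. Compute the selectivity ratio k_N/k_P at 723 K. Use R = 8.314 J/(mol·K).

With equal orders, S_{N/P} = k_N/k_P = (A_N/A_P)·exp[(E_P−E_N)/(RT)].
(E_P−E_N)/(RT) = (170−104)×10³/(8.314×723) = 66000/6011 = 10.98.
k_N/k_P = (9.07×10^5/1.47×10^10)·exp(10.98) = 6.170×10^-5 × 58679 = 3.62.

3.62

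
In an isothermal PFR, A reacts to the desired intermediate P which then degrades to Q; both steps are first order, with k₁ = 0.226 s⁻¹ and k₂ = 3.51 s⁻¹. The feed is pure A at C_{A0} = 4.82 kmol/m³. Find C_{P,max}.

0.257 kmol/m³

For a first-order series the maximum intermediate yield is C_{P,max}/C_{A0} = (k₁/k₂)^[k₂/(k₂−k₁)].
= (0.226/3.51)^(3.51/(3.51−0.226)) = (0.06439)^(1.069) = 0.05331.
C_{P,max} = 0.05331×4.82 = 0.257 kmol/m³.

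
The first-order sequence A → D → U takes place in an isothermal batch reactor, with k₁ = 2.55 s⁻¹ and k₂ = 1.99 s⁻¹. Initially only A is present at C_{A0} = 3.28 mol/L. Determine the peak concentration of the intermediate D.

For a first-order series the maximum intermediate yield is C_{D,max}/C_{A0} = (k₁/k₂)^[k₂/(k₂−k₁)].
= (2.55/1.99)^(1.99/(1.99−2.55)) = (1.281)^(-3.554) = 0.4143.
C_{D,max} = 0.4143×3.28 = 1.36 mol/L.

1.36 mol/L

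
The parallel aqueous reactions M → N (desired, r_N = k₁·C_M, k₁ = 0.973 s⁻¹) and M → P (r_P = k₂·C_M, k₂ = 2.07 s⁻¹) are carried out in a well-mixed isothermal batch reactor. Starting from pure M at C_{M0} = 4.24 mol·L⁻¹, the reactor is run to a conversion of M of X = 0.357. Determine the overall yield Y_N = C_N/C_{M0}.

0.114

C_M = C_{M0}(1−X) = 2.726 mol·L⁻¹.
Both paths are first order in M, so the instantaneous fraction to N is constant: dC_N/d(−C_M) = k₁/(k₁+k₂) = 0.3198.
C_N = 0.3198·(C_{M0}−C_M) = 0.3198×1.514 = 0.484 mol·L⁻¹.
Y_N = C_N/C_{M0} = 0.4840/4.24 = 0.114.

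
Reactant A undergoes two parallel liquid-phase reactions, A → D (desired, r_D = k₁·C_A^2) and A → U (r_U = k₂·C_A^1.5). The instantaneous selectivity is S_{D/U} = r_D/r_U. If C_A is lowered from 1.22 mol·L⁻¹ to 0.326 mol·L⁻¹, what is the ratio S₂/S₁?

S_{D/U} = (k₁/k₂)·C_A^0.5, so S₂/S₁ = (C_{A,2}/C_{A,1})^0.5.
= (0.326/1.22)^0.5 = (0.2672)^0.5 = 0.517.
Selectivity toward D falls as C_A falls — high-concentration operation is favoured.

0.517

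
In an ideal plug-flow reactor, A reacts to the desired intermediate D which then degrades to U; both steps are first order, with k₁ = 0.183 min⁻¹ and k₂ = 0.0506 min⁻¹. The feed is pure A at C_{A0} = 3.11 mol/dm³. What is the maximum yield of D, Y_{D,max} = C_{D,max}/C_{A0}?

Evaluating C_D at τ_opt = ln(k₂/k₁)/(k₂−k₁) gives C_{D,max}/C_{A0} = (k₁/k₂)^[k₂/(k₂−k₁)].
= (0.183/0.0506)^(0.0506/(0.0506−0.183)) = (3.617)^(-0.3822) = 0.6118.

0.612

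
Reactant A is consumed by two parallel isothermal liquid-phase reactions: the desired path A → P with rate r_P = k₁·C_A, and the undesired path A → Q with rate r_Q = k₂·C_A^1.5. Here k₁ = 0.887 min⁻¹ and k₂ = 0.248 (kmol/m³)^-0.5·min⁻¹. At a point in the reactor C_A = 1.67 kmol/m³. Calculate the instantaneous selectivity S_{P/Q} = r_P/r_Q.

S_{P/Q} = r_P/r_Q = (k₁·C_A)/(k₂·C_A^1.5) = (k₁/k₂)·C_A^-0.5.
= (0.887×1.670) / (0.248×1.670^1.5) = 1.481/0.5352 = 2.77.
The undesired path is higher order in A, so low C_A (CSTR or dilute feed) favours P.

2.77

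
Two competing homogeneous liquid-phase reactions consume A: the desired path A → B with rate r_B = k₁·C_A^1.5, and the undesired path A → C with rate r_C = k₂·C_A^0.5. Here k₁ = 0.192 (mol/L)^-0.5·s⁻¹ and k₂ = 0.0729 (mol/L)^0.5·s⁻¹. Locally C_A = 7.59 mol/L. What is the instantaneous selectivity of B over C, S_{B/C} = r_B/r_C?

S_{B/C} = r_B/r_C = (k₁·C_A^1.5)/(k₂·C_A^0.5) = (k₁/k₂)·C_A.
= (0.192×7.590^1.5) / (0.0729×7.590^0.5) = 4.015/0.2008 = 20.0.
Since the desired path is higher order in A, keeping C_A high (PFR or concentrated feed) favours B.

20.0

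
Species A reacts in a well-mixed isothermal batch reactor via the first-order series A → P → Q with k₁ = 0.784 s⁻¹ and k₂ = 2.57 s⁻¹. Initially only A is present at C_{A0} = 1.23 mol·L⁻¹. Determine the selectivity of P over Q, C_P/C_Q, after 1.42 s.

The intermediate concentration in a first-order A→B→C sequence is C_P = k₁C_{A0}(e^(−k₁t) − e^(−k₂t))/(k₂−k₁).
e^(−k₁t) = e^(−0.784×1.42) = e^(−1.113) = 0.3285; e^(−k₂t) = e^(−3.649) = 0.02601.
C_P = 0.784×1.23/(2.57−0.784) × (0.3285−0.02601) = 0.5399×0.3025 = 0.1633 mol·L⁻¹.
C_A = C_{A0}e^(−k₁t) = 0.4040 mol·L⁻¹, so C_Q = C_{A0}−C_A−C_P = 0.6627 mol·L⁻¹; C_P/C_Q = 0.246.

0.246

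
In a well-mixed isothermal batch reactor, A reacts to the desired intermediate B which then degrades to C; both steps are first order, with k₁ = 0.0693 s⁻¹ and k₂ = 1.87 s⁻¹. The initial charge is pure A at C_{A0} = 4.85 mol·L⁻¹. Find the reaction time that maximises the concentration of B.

Setting dC_B/dt = 0 gives t_opt = ln(k₂/k₁)/(k₂−k₁).
= ln(1.87/0.0693)/(1.87−0.0693) = ln(26.98)/1.801 = 3.295/1.801 = 1.83 s.

1.83 s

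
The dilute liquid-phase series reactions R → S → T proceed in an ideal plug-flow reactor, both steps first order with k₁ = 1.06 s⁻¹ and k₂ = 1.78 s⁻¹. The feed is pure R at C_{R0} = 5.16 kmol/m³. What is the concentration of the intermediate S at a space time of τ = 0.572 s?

1.40 kmol/m³

For first-order series with pure R initially, C_S(τ) = k₁C_{R0}/(k₂−k₁)·(e^(−k₁τ) − e^(−k₂τ)).
e^(−k₁τ) = e^(−1.06×0.572) = e^(−0.6063) = 0.5454; e^(−k₂τ) = e^(−1.018) = 0.3613.
C_S = 1.06×5.16/(1.78−1.06) × (0.5454−0.3613) = 7.597×0.1841 = 1.399 kmol/m³.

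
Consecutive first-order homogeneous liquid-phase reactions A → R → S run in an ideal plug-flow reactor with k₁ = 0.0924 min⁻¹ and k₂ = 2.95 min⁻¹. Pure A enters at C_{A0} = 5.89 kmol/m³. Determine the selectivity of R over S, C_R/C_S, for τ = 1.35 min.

0.313

The intermediate concentration in a first-order A→B→C sequence is C_R = k₁C_{A0}(e^(−k₁τ) − e^(−k₂τ))/(k₂−k₁).
e^(−k₁τ) = e^(−0.0924×1.35) = e^(−0.1247) = 0.8827; e^(−k₂τ) = e^(−3.983) = 0.01864.
C_R = 0.0924×5.89/(2.95−0.0924) × (0.8827−0.01864) = 0.1905×0.8641 = 0.1646 kmol/m³.
C_A = C_{A0}e^(−k₁τ) = 5.199 kmol/m³, so C_S = C_{A0}−C_A−C_R = 0.5262 kmol/m³; C_R/C_S = 0.313.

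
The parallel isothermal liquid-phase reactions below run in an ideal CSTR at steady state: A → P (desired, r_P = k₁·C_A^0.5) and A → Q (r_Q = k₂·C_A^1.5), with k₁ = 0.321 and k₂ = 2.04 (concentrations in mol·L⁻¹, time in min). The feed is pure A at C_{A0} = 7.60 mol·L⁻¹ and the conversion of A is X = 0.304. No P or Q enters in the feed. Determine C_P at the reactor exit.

0.0667 mol·L⁻¹

Exit C_A = C_{A0}(1−X) = 7.60×0.696 = 5.290 mol·L⁻¹.
A CSTR operates uniformly at the exit composition, giving r_P = 0.7383 and r_Q = 24.82 (each k·C_A^n at C_A = 5.290).
Fraction of consumed A going to P: r_P/(r_P+r_Q) = 0.02889.
C_P = 0.02889·C_{A0}·X = 0.02889×7.60×0.304 = 0.0667 mol·L⁻¹.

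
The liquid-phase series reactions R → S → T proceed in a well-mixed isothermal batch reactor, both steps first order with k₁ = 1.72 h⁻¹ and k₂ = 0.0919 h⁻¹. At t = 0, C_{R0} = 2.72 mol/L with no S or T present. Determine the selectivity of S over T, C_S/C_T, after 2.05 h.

6.67

The intermediate concentration in a first-order A→B→C sequence is C_S = k₁C_{R0}(e^(−k₁t) − e^(−k₂t))/(k₂−k₁).
e^(−k₁t) = e^(−1.72×2.05) = e^(−3.526) = 0.02942; e^(−k₂t) = e^(−0.1884) = 0.8283.
C_S = 1.72×2.72/(0.0919−1.72) × (0.02942−0.8283) = (-2.874)×(-0.7989) = 2.296 mol/L.
C_R = C_{R0}e^(−k₁t) = 0.08003 mol/L, so C_T = C_{R0}−C_R−C_S = 0.3444 mol/L; C_S/C_T = 6.67.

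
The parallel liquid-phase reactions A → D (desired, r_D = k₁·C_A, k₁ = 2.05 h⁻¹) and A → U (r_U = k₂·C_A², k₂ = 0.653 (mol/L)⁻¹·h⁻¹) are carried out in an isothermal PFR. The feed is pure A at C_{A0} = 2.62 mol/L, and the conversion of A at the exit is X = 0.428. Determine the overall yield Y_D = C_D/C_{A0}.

0.259

C_A = C_{A0}(1−X) = 1.499 mol/L.
Along a PFR/batch, dC_D/dC_A = −r_D/(r_D+r_U) = −k₁/(k₁+k₂·C_A).
Integrating from C_{A0} to C_A: C_D = (2.05/0.653)·ln[(2.05+0.653·2.62)/(2.05+0.653·1.50)] = 3.139·ln(3.761/3.029) = 0.6798 mol/L.
Y_D = C_D/C_{A0} = 0.6798/2.62 = 0.259.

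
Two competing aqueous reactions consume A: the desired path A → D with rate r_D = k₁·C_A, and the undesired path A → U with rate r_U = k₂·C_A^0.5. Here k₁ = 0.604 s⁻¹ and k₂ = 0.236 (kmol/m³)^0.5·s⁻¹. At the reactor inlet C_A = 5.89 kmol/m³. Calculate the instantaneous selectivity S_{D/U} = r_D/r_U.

6.21

S_{D/U} = r_D/r_U = (k₁·C_A)/(k₂·C_A^0.5) = (k₁/k₂)·C_A^0.5.
= (0.604×5.890) / (0.236×5.890^0.5) = 3.558/0.5728 = 6.21.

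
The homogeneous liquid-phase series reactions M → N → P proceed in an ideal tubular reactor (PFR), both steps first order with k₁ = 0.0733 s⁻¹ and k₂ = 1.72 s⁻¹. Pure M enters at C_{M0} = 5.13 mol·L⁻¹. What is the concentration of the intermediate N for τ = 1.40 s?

Solving the coupled first-order balances gives C_N(τ) = [k₁/(k₂−k₁)]·C_{M0}·(e^(−k₁τ) − e^(−k₂τ)).
e^(−k₁τ) = e^(−0.0733×1.40) = e^(−0.1026) = 0.9025; e^(−k₂τ) = e^(−2.408) = 0.09000.
C_N = 0.0733×5.13/(1.72−0.0733) × (0.9025−0.09000) = 0.2284×0.8125 = 0.1855 mol·L⁻¹.

0.186 mol·L⁻¹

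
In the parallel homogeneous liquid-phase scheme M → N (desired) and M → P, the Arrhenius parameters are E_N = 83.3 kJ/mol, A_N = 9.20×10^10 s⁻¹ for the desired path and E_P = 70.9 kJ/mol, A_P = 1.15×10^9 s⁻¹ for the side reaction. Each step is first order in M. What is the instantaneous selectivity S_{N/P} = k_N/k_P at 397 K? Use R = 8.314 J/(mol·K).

Since both paths have the same order in M, the concentration cancels and S_{N/P} = k_N/k_P = (A_N/A_P)·exp[(E_P−E_N)/(RT)].
(E_P−E_N)/(RT) = (70.9−83.3)×10³/(8.314×397) = -12400/3301 = -3.757.
k_N/k_P = (9.20×10^10/1.15×10^9)·exp(-3.757) = 80.00 × 0.02336 = 1.87.

1.87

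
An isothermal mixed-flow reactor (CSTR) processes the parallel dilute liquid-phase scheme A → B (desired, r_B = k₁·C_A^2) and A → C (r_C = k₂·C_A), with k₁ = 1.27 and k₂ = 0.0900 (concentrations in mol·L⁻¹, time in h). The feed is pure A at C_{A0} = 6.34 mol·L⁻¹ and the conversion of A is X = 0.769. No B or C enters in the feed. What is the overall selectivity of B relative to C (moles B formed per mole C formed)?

20.7

Exit C_A = C_{A0}(1−X) = 6.34×0.231 = 1.465 mol·L⁻¹.
In a CSTR the entire volume is at exit conditions, so r_B = 1.27×1.465^2 = 2.724 and r_C = 0.0900×1.465 = 0.1318.
Overall selectivity = C_B/C_C = r_Bτ/(r_Cτ) = r_B/r_C = 20.7.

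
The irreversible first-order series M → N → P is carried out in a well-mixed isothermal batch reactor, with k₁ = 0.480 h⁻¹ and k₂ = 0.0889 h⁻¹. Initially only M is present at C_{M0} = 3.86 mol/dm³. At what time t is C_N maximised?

The intermediate peaks when r₁ = r₂, i.e. k₁e^(−k₁t) = k₂e^(−k₂t), giving t_opt = ln(k₂/k₁)/(k₂−k₁).
= ln(0.0889/0.480)/(0.0889−0.480) = ln(0.1852)/-0.3911 = -1.686/-0.3911 = 4.31 h.

4.31 h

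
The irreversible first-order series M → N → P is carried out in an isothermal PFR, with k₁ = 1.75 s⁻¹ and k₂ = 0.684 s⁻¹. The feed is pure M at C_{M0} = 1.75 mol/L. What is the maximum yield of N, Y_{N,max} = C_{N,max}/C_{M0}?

Evaluating C_N at τ_opt = ln(k₂/k₁)/(k₂−k₁) gives C_{N,max}/C_{M0} = (k₁/k₂)^[k₂/(k₂−k₁)].
= (1.75/0.684)^(0.684/(0.684−1.75)) = (2.558)^(-0.6417) = 0.5473.

0.547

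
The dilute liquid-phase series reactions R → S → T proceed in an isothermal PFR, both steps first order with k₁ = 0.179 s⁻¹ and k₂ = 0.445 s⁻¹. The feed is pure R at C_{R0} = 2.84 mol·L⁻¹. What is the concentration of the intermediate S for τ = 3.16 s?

0.617 mol·L⁻¹

Solving the coupled first-order balances gives C_S(τ) = [k₁/(k₂−k₁)]·C_{R0}·(e^(−k₁τ) − e^(−k₂τ)).
e^(−k₁τ) = e^(−0.179×3.16) = e^(−0.5656) = 0.5680; e^(−k₂τ) = e^(−1.406) = 0.2451.
C_S = 0.179×2.84/(0.445−0.179) × (0.5680−0.2451) = 1.911×0.3229 = 0.6171 mol·L⁻¹.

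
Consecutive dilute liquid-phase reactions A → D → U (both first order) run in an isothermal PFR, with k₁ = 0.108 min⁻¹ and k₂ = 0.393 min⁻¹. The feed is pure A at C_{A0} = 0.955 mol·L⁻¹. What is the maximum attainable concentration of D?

Evaluating C_D at τ_opt = ln(k₂/k₁)/(k₂−k₁) gives C_{D,max}/C_{A0} = (k₁/k₂)^[k₂/(k₂−k₁)].
= (0.108/0.393)^(0.393/(0.393−0.108)) = (0.2748)^(1.379) = 0.1684.
C_{D,max} = 0.1684×0.955 = 0.161 mol·L⁻¹.

0.161 mol·L⁻¹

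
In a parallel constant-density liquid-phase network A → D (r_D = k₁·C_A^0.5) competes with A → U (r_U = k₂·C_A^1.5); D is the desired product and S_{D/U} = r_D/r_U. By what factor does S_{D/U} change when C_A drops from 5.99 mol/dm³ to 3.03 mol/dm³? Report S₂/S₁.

S_{D/U} = (k₁/k₂)·C_A⁻¹, so S₂/S₁ = (C_{A,2}/C_{A,1})⁻¹.
= 5.99/3.03 = 1.98.

1.98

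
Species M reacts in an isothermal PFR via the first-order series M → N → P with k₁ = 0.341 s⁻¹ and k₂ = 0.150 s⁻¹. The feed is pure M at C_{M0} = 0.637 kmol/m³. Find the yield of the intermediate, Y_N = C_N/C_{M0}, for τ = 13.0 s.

0.233

Solving the coupled first-order balances gives C_N(τ) = [k₁/(k₂−k₁)]·C_{M0}·(e^(−k₁τ) − e^(−k₂τ)).
e^(−k₁τ) = e^(−0.341×13.0) = e^(−4.433) = 0.01188; e^(−k₂τ) = e^(−1.950) = 0.1423.
C_N = 0.341×0.637/(0.150−0.341) × (0.01188−0.1423) = (-1.137)×(-0.1304) = 0.1483 kmol/m³.
Y_N = C_N/C_{M0} = 0.1483/0.637 = 0.233.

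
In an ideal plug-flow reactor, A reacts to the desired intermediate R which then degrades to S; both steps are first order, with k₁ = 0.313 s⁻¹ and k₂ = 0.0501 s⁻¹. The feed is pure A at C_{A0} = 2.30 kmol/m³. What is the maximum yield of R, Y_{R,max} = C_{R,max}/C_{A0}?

At the optimum, C_{R,max}/C_{A0} = (k₁/k₂)^[k₂/(k₂−k₁)].
= (0.313/0.0501)^(0.0501/(0.0501−0.313)) = (6.248)^(-0.1906) = 0.7053.

0.705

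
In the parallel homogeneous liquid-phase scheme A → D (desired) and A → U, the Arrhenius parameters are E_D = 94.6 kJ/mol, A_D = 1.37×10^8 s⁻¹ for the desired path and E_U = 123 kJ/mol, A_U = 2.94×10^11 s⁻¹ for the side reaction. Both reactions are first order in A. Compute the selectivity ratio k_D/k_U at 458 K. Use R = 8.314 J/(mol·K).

Since both paths have the same order in A, the concentration cancels and S_{D/U} = k_D/k_U = (A_D/A_U)·exp[(E_U−E_D)/(RT)].
(E_U−E_D)/(RT) = (123−94.6)×10³/(8.314×458) = 28400/3808 = 7.458.
k_D/k_U = (1.37×10^8/2.94×10^11)·exp(7.458) = 4.660×10^-4 × 1734 = 0.808.

0.808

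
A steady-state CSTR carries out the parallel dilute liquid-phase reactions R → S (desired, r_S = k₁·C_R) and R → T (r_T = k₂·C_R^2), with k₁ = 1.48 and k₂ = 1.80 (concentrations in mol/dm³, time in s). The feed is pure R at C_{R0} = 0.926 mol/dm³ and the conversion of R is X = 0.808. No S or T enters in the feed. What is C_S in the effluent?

0.615 mol/dm³

Exit C_R = C_{R0}(1−X) = 0.926×0.192 = 0.1778 mol/dm³.
In a CSTR the entire volume is at exit conditions, so r_S = 1.48×0.1778 = 0.2631 and r_T = 1.80×0.1778^2 = 0.05690.
Fraction of consumed R going to S: r_S/(r_S+r_T) = 0.8222.
C_S = 0.8222·C_{R0}·X = 0.8222×0.926×0.808 = 0.615 mol/dm³.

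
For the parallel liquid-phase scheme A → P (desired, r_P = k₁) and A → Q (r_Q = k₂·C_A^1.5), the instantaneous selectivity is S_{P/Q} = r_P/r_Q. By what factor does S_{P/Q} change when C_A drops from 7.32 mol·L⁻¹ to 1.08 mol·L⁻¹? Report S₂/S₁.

S_{P/Q} = (k₁/k₂)·C_A^-1.5, so S₂/S₁ = (C_{A,2}/C_{A,1})^-1.5.
= (1.08/7.32)^(-1.5) = (0.1475)^(-1.5) = 17.6.
Selectivity toward P rises as C_A falls — low-concentration operation is favoured.

17.6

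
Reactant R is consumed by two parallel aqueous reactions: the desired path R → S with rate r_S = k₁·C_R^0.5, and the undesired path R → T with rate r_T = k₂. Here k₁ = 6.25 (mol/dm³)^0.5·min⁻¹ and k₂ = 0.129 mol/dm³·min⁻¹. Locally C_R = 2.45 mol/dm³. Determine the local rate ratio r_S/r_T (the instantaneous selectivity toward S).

S_{S/T} = r_S/r_T = (k₁·C_R^0.5)/(k₂) = (k₁/k₂)·C_R^0.5.
= (6.25×2.450^0.5) / (0.129) = 9.783/0.1290 = 75.8.
Since the desired path is higher order in R, keeping C_R high (PFR or concentrated feed) favours S.

75.8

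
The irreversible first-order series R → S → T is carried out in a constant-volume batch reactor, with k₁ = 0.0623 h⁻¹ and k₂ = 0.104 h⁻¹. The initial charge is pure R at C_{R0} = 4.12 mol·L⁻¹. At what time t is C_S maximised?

12.3 h

Setting dC_S/dt = 0 gives t_opt = ln(k₂/k₁)/(k₂−k₁).
= ln(0.104/0.0623)/(0.104−0.0623) = ln(1.669)/0.04170 = 0.5124/0.04170 = 12.3 h.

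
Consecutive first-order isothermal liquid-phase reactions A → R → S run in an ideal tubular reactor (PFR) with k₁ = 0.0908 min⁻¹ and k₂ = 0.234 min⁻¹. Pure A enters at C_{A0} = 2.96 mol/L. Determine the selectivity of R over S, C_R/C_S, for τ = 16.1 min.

Solving the coupled first-order balances gives C_R(τ) = [k₁/(k₂−k₁)]·C_{A0}·(e^(−k₁τ) − e^(−k₂τ)).
e^(−k₁τ) = e^(−0.0908×16.1) = e^(−1.462) = 0.2318; e^(−k₂τ) = e^(−3.767) = 0.02311.
C_R = 0.0908×2.96/(0.234−0.0908) × (0.2318−0.02311) = 1.877×0.2087 = 0.3917 mol/L.
C_A = C_{A0}e^(−k₁τ) = 0.6861 mol/L, so C_S = C_{A0}−C_A−C_R = 1.882 mol/L; C_R/C_S = 0.208.

0.208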